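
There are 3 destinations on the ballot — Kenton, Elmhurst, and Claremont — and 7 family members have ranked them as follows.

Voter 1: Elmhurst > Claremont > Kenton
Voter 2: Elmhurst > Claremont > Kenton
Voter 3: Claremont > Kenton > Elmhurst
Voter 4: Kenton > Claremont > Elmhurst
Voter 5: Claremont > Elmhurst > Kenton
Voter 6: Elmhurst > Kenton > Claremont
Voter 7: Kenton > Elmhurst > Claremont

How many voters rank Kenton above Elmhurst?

3

Ballots ranking Kenton above Elmhurst: 3.
Ballots ranking Elmhurst above Kenton: 4.
So 3 of 7 voters prefer Kenton to Elmhurst.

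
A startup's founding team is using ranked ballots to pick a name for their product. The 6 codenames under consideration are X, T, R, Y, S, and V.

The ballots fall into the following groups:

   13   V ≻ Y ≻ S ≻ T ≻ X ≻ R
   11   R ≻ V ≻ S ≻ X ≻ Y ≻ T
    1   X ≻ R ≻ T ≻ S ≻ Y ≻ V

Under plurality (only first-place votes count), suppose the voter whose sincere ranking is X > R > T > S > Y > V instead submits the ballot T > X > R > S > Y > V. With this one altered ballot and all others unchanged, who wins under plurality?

V

First-place totals with the altered ballot: X 0, T 1, R 11, Y 0, S 0, V 13.
The winner is unchanged: still V.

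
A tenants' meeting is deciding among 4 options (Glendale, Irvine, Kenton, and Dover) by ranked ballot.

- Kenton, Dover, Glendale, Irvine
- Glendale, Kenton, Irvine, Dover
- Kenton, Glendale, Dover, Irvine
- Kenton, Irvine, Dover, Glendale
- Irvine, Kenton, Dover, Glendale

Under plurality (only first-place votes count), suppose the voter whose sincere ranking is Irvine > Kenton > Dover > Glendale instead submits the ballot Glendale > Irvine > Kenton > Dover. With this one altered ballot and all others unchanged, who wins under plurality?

Kenton

First-place totals with the altered ballot: Glendale 2, Irvine 0, Kenton 3, Dover 0.
The winner is unchanged: still Kenton.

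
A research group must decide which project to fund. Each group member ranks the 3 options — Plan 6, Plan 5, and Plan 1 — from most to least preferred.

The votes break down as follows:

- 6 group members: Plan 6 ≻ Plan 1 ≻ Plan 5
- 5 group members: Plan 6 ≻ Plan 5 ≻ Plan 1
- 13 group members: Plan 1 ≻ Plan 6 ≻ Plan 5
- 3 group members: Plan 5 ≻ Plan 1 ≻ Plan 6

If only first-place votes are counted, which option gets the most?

First-place vote totals:
  Plan 6: 11
  Plan 5: 3
  Plan 1: 13
Plan 1 has the most first-place votes.

Plan 1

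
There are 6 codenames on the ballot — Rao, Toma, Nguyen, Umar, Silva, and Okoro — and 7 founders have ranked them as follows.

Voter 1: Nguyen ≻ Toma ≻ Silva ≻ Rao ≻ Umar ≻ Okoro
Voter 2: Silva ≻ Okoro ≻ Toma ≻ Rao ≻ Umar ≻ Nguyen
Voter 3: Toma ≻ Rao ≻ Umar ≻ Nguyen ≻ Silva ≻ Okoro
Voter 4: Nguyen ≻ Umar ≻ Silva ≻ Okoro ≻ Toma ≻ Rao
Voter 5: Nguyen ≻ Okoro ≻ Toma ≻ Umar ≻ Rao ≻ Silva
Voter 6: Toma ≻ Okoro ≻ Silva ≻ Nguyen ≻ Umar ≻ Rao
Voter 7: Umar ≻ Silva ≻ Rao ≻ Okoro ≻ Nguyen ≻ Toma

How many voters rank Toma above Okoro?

3

Ballots ranking Toma above Okoro: 3.
Ballots ranking Okoro above Toma: 4.
So 3 of 7 voters prefer Toma to Okoro.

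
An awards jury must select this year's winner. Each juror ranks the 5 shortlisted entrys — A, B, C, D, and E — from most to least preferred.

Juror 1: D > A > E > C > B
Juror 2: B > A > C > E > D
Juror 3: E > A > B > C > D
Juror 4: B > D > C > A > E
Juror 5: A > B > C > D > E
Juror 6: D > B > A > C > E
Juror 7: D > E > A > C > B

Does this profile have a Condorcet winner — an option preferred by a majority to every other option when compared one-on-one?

No

Head-to-head results (7 voters total):
A vs B: A wins 4–3.
A vs C: A wins 6–1.
A vs D: D wins 4–3.
A vs E: A wins 5–2.
B vs C: B wins 5–2.
B vs D: B wins 4–3.
B vs E: B wins 4–3.
C vs D: D wins 4–3.
C vs E: C wins 4–3.
D vs E: D wins 5–2.
No candidate beats all others: A beats B beats D beats A, a majority cycle.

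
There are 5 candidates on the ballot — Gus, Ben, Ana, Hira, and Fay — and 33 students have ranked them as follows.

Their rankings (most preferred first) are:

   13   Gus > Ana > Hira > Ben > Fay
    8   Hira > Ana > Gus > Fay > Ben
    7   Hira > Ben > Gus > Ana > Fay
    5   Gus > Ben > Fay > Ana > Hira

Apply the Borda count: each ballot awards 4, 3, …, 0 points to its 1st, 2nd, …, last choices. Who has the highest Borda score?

Borda scores:
  Gus: 13·4 + 8·2 + 7·2 + 5·4 = 102
  Ben: 13·1 + 8·0 + 7·3 + 5·3 = 49
  Ana: 13·3 + 8·3 + 7·1 + 5·1 = 75
  Hira: 13·2 + 8·4 + 7·4 + 5·0 = 86
  Fay: 13·0 + 8·1 + 7·0 + 5·2 = 18
Gus has the highest total.

Gus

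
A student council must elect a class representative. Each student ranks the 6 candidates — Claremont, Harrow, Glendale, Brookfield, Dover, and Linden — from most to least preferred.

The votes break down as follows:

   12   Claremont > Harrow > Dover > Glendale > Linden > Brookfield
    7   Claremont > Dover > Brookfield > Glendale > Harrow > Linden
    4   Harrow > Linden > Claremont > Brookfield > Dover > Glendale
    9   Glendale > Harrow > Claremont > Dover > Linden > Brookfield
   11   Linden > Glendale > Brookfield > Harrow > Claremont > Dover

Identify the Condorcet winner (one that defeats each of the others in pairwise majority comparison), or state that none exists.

Head-to-head results (43 voters total):
Claremont vs Harrow: Harrow wins 24–19.
Claremont vs Glendale: Claremont wins 23–20.
Claremont vs Brookfield: Claremont wins 32–11.
Claremont vs Dover: Claremont wins 43–0.
Claremont vs Linden: Claremont wins 28–15.
Harrow vs Glendale: Glendale wins 27–16.
Harrow vs Brookfield: Harrow wins 25–18.
Harrow vs Dover: Harrow wins 36–7.
Harrow vs Linden: Harrow wins 32–11.
Glendale vs Brookfield: Glendale wins 32–11.
Glendale vs Dover: Dover wins 23–20.
Glendale vs Linden: Glendale wins 28–15.
Brookfield vs Dover: Dover wins 28–15.
Brookfield vs Linden: Linden wins 36–7.
Dover vs Linden: Dover wins 28–15.
No candidate beats all others: Claremont beats Glendale beats Harrow beats Claremont, a majority cycle.

There is no Condorcet winner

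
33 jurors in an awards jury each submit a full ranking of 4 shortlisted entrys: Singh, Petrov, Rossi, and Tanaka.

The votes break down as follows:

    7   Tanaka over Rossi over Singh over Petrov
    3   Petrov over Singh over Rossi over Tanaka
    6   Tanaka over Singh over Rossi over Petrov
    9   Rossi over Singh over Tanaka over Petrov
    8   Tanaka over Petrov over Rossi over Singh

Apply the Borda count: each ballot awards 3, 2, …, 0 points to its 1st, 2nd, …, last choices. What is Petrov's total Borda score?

25

Borda scores:
  Singh: 7·1 + 3·2 + 6·2 + 9·2 + 8·0 = 43
  Petrov: 7·0 + 3·3 + 6·0 + 9·0 + 8·2 = 25
  Rossi: 7·2 + 3·1 + 6·1 + 9·3 + 8·1 = 58
  Tanaka: 7·3 + 3·0 + 6·3 + 9·1 + 8·3 = 72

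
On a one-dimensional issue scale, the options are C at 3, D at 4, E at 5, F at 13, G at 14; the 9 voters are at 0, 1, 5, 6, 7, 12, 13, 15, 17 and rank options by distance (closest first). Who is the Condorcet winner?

With single-peaked preferences on a line, the Condorcet winner is the candidate closest to the median voter.
The median voter (position 7) is closest to E at 5.
Check: E vs F — voters closer to E: 5 of 9.

E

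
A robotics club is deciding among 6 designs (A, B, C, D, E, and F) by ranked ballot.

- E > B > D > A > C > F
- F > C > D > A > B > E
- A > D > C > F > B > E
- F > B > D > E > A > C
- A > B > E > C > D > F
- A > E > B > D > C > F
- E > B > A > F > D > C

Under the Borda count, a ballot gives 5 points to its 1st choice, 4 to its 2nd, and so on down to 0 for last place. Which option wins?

Borda scores:
  A: 2 + 2 + 5 + 1 + 5 + 5 + 3 = 23
  B: 4 + 1 + 1 + 4 + 4 + 3 + 4 = 21
  C: 1 + 4 + 3 + 0 + 2 + 1 + 0 = 11
  D: 3 + 3 + 4 + 3 + 1 + 2 + 1 = 17
  E: 5 + 0 + 0 + 2 + 3 + 4 + 5 = 19
  F: 0 + 5 + 2 + 5 + 0 + 0 + 2 = 14
A has the highest total.

A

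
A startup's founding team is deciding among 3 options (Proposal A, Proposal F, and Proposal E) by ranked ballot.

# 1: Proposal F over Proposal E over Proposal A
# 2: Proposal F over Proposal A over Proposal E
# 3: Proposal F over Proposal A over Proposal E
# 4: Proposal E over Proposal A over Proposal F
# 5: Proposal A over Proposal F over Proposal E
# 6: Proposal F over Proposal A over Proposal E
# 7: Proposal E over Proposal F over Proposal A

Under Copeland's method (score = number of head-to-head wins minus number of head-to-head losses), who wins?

Proposal F

Pairwise results:
  Proposal A vs Proposal F: Proposal F wins 5–2.
  Proposal A vs Proposal E: Proposal A wins 4–3.
  Proposal F vs Proposal E: Proposal F wins 5–2.
Copeland scores (wins − losses):
  Proposal A: 1 − 1 = 0
  Proposal F: 2 − 0 = 2
  Proposal E: 0 − 2 = -2
Proposal F has the best Copeland score.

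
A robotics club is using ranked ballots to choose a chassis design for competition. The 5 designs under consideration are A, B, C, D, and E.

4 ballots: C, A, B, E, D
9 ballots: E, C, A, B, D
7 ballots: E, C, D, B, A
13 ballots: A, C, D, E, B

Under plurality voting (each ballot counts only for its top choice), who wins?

First-place vote totals:
  A: 13
  B: 0
  C: 4
  D: 0
  E: 16
E has the most first-place votes.

E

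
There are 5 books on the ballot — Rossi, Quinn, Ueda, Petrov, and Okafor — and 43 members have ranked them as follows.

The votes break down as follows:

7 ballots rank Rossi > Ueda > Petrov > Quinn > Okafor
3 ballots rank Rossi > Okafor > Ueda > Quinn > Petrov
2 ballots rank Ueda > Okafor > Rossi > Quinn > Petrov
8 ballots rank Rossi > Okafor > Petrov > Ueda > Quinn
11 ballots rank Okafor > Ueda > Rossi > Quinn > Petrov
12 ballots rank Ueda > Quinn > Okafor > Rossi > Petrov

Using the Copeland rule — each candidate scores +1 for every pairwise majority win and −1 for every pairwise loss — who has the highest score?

Pairwise results:
  Rossi vs Quinn: Rossi wins 31–12.
  Rossi vs Ueda: Ueda wins 25–18.
  Rossi vs Petrov: Rossi wins 43–0.
  Rossi vs Okafor: Okafor wins 25–18.
  Quinn vs Ueda: Ueda wins 43–0.
  Quinn vs Petrov: Quinn wins 28–15.
  Quinn vs Okafor: Okafor wins 24–19.
  Ueda vs Petrov: Ueda wins 35–8.
  Ueda vs Okafor: Okafor wins 22–21.
  Petrov vs Okafor: Okafor wins 36–7.
Copeland scores (wins − losses):
  Rossi: 2 − 2 = 0
  Quinn: 1 − 3 = -2
  Ueda: 3 − 1 = 2
  Petrov: 0 − 4 = -4
  Okafor: 4 − 0 = 4
Okafor has the best Copeland score.

Okafor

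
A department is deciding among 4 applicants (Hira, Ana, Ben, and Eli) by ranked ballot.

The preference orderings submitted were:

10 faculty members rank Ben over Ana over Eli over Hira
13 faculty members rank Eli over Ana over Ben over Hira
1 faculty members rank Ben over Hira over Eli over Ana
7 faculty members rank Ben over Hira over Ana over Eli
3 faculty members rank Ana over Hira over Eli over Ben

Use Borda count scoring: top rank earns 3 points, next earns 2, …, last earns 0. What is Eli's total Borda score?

53

Borda scores:
  Hira: 10·0 + 13·0 + 2 + 7·2 + 3·2 = 22
  Ana: 10·2 + 13·2 + 0 + 7·1 + 3·3 = 62
  Ben: 10·3 + 13·1 + 3 + 7·3 + 3·0 = 67
  Eli: 10·1 + 13·3 + 1 + 7·0 + 3·1 = 53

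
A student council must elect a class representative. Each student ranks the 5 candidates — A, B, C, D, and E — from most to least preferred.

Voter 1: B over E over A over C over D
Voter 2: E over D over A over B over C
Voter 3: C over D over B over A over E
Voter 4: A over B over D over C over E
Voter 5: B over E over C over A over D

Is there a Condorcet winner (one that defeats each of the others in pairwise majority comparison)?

Yes

Head-to-head results (5 voters total):
A vs B: B wins 3–2.
A vs C: A wins 3–2.
A vs D: A wins 3–2.
A vs E: E wins 3–2.
B vs C: B wins 4–1.
B vs D: B wins 3–2.
B vs E: B wins 4–1.
C vs D: C wins 3–2.
C vs E: E wins 3–2.
D vs E: E wins 3–2.
B beats each rival — A (3–2), C (4–1), D (3–2), E (4–1) — so B is the Condorcet winner.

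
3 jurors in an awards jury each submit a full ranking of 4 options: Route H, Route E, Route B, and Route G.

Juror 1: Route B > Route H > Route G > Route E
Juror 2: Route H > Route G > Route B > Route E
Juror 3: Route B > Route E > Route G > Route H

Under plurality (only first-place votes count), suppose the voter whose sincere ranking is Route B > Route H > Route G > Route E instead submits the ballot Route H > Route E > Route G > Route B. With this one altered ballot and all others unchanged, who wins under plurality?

Route H

First-place totals with the altered ballot: Route H 2, Route E 0, Route B 1, Route G 0.
The switch changes the winner from Route B to Route H.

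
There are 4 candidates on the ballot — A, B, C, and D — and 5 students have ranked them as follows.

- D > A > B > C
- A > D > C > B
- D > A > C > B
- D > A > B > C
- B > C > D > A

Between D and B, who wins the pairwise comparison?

Ballots ranking D above B: 4.
Ballots ranking B above D: 1.
D wins the head-to-head, 4–1.

D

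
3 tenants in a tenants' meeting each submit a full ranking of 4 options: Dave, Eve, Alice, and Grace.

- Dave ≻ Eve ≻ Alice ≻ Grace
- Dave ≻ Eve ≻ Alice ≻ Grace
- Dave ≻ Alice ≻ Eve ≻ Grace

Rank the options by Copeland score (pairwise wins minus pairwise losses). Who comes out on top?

Dave

Pairwise results:
  Dave vs Eve: Dave wins 3–0.
  Dave vs Alice: Dave wins 3–0.
  Dave vs Grace: Dave wins 3–0.
  Eve vs Alice: Eve wins 2–1.
  Eve vs Grace: Eve wins 3–0.
  Alice vs Grace: Alice wins 3–0.
Copeland scores (wins − losses):
  Dave: 3 − 0 = 3
  Eve: 2 − 1 = 1
  Alice: 1 − 2 = -1
  Grace: 0 − 3 = -3
Dave has the best Copeland score.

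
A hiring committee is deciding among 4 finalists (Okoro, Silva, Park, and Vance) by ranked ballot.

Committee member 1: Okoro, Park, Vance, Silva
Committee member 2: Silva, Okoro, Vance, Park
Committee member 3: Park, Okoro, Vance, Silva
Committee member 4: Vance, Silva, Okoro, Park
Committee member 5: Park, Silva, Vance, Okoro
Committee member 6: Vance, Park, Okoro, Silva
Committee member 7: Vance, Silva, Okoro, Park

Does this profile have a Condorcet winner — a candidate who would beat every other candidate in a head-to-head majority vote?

Yes

Head-to-head results (7 voters total):
Okoro vs Silva: Silva wins 4–3.
Okoro vs Park: Okoro wins 4–3.
Okoro vs Vance: Vance wins 4–3.
Silva vs Park: Park wins 4–3.
Silva vs Vance: Vance wins 5–2.
Park vs Vance: Vance wins 4–3.
Vance beats each rival — Okoro (4–3), Silva (5–2), Park (4–3) — so Vance is the Condorcet winner.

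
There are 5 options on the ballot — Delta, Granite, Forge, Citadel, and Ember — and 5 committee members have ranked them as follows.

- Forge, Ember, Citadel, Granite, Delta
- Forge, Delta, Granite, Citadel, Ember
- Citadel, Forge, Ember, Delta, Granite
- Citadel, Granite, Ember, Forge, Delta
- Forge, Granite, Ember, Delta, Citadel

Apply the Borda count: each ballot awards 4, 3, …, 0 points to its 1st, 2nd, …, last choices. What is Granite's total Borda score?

Borda scores:
  Delta: 0 + 3 + 1 + 0 + 1 = 5
  Granite: 1 + 2 + 0 + 3 + 3 = 9
  Forge: 4 + 4 + 3 + 1 + 4 = 16
  Citadel: 2 + 1 + 4 + 4 + 0 = 11
  Ember: 3 + 0 + 2 + 2 + 2 = 9

9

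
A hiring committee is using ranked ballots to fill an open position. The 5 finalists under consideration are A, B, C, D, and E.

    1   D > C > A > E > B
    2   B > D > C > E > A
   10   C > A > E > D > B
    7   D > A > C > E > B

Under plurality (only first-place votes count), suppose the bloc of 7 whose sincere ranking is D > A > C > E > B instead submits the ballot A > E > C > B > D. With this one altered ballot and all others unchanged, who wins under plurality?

First-place totals with the altered ballot: A 7, B 2, C 10, D 1, E 0.
The winner is unchanged: still C.

C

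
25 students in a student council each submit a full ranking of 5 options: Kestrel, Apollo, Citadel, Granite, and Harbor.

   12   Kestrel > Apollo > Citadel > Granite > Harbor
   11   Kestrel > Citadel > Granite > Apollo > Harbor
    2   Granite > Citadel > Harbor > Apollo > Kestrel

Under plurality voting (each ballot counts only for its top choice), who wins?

Kestrel

First-place vote totals:
  Kestrel: 23
  Apollo: 0
  Citadel: 0
  Granite: 2
  Harbor: 0
Kestrel has the most first-place votes.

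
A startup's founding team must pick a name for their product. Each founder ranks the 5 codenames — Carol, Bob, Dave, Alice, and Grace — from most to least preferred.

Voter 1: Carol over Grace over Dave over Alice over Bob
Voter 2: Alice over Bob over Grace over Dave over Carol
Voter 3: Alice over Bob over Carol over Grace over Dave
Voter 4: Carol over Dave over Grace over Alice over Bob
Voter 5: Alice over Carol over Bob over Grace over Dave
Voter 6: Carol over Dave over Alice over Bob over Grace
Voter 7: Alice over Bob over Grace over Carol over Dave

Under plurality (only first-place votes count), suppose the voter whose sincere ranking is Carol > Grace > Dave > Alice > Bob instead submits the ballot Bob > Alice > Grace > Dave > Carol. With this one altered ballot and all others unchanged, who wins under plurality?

First-place totals with the altered ballot: Carol 2, Bob 1, Dave 0, Alice 4, Grace 0.
The winner is unchanged: still Alice.

Alice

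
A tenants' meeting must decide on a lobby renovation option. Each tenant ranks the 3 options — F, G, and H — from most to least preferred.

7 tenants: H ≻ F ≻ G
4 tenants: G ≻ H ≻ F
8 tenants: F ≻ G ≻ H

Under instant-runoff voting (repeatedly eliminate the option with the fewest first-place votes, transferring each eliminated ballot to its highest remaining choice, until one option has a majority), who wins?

H

Round 1: F 8, H 7, G 4. G has the fewest and is eliminated.
Round 2: H 11, F 8. H has a majority.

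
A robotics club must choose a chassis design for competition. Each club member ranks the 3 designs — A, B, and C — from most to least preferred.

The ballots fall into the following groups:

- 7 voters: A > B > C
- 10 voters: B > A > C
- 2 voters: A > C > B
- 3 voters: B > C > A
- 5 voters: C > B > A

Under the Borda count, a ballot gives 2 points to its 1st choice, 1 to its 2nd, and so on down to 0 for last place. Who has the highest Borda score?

B

Borda scores:
  A: 7·2 + 10·1 + 2·2 + 3·0 + 5·0 = 28
  B: 7·1 + 10·2 + 2·0 + 3·2 + 5·1 = 38
  C: 7·0 + 10·0 + 2·1 + 3·1 + 5·2 = 15
B has the highest total.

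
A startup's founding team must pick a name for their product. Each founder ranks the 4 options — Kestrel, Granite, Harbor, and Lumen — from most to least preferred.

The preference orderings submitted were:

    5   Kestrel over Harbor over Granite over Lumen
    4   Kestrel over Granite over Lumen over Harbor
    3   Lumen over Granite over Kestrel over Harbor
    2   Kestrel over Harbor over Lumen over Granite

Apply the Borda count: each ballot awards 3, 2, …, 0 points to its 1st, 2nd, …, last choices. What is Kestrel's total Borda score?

Borda scores:
  Kestrel: 5·3 + 4·3 + 3·1 + 2·3 = 36
  Granite: 5·1 + 4·2 + 3·2 + 2·0 = 19
  Harbor: 5·2 + 4·0 + 3·0 + 2·2 = 14
  Lumen: 5·0 + 4·1 + 3·3 + 2·1 = 15

36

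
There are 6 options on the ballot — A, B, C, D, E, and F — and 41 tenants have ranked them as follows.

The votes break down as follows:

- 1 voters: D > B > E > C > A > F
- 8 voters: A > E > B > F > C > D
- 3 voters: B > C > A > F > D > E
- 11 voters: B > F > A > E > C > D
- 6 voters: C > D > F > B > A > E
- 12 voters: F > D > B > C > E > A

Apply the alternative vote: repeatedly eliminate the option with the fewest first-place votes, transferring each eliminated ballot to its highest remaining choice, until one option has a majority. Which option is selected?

B

Round 1: B 14, F 12, A 8, C 6, D 1, E 0. E has the fewest and is eliminated.
Round 2: B 14, F 12, A 8, C 6, D 1. D has the fewest and is eliminated.
Round 3: B 15, F 12, A 8, C 6. C has the fewest and is eliminated.
Round 4: F 18, B 15, A 8. A has the fewest and is eliminated.
Round 5: B 23, F 18. B has a majority.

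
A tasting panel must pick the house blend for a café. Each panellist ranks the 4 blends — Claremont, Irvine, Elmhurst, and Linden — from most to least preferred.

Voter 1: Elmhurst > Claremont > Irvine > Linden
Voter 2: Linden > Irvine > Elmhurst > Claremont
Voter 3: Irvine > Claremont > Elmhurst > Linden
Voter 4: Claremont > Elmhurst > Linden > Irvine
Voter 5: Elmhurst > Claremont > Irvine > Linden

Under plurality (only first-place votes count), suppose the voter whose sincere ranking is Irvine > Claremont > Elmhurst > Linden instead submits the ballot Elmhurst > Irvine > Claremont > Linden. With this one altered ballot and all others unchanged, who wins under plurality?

Elmhurst

First-place totals with the altered ballot: Claremont 1, Irvine 0, Elmhurst 3, Linden 1.
The winner is unchanged: still Elmhurst.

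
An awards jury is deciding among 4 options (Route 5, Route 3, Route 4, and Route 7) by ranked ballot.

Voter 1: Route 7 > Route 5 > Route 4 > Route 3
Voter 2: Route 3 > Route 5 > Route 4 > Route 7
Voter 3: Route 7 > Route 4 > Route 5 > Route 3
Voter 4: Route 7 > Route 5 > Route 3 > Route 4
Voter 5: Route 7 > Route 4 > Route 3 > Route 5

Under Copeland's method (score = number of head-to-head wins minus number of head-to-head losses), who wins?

Pairwise results:
  Route 5 vs Route 3: Route 5 wins 3–2.
  Route 5 vs Route 4: Route 5 wins 3–2.
  Route 5 vs Route 7: Route 7 wins 4–1.
  Route 3 vs Route 4: Route 4 wins 3–2.
  Route 3 vs Route 7: Route 7 wins 4–1.
  Route 4 vs Route 7: Route 7 wins 4–1.
Copeland scores (wins − losses):
  Route 5: 2 − 1 = 1
  Route 3: 0 − 3 = -3
  Route 4: 1 − 2 = -1
  Route 7: 3 − 0 = 3
Route 7 has the best Copeland score.

Route 7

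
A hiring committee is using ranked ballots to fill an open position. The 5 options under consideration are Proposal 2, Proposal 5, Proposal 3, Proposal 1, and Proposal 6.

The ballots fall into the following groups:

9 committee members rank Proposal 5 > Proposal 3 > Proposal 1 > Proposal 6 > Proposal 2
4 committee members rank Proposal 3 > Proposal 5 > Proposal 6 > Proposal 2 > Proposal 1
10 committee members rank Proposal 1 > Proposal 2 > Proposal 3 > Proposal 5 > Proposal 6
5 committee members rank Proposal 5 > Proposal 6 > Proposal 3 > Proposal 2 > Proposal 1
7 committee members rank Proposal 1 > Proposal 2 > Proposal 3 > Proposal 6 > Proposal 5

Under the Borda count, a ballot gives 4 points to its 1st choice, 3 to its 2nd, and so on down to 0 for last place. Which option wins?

Borda scores:
  Proposal 2: 9·0 + 4·1 + 10·3 + 5·1 + 7·3 = 60
  Proposal 5: 9·4 + 4·3 + 10·1 + 5·4 + 7·0 = 78
  Proposal 3: 9·3 + 4·4 + 10·2 + 5·2 + 7·2 = 87
  Proposal 1: 9·2 + 4·0 + 10·4 + 5·0 + 7·4 = 86
  Proposal 6: 9·1 + 4·2 + 10·0 + 5·3 + 7·1 = 39
Proposal 3 has the highest total.

Proposal 3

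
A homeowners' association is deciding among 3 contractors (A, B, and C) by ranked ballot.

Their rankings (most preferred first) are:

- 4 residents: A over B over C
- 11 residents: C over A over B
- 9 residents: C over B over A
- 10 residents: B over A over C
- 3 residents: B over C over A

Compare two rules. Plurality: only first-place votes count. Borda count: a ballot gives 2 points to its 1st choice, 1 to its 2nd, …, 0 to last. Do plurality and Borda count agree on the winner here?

Yes

Plurality first-place counts: A 4, B 13, C 20 → C.
Borda totals: A 29, B 39, C 43 → C.
The two rules agree on C.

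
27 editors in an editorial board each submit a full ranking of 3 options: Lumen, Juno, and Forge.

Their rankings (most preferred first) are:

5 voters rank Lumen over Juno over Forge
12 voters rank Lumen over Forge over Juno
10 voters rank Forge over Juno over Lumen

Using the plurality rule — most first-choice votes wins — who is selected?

Lumen

First-place vote totals:
  Lumen: 17
  Juno: 0
  Forge: 10
Lumen has the most first-place votes.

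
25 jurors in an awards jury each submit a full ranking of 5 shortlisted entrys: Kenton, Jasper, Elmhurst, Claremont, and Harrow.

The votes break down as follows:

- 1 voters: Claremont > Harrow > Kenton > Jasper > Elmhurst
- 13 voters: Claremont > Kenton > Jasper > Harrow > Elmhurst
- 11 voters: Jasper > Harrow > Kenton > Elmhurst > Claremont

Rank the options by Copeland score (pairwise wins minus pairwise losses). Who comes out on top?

Claremont

Pairwise results:
  Kenton vs Jasper: Kenton wins 14–11.
  Kenton vs Elmhurst: Kenton wins 25–0.
  Kenton vs Claremont: Claremont wins 14–11.
  Kenton vs Harrow: Kenton wins 13–12.
  Jasper vs Elmhurst: Jasper wins 25–0.
  Jasper vs Claremont: Claremont wins 14–11.
  Jasper vs Harrow: Jasper wins 24–1.
  Elmhurst vs Claremont: Claremont wins 14–11.
  Elmhurst vs Harrow: Harrow wins 25–0.
  Claremont vs Harrow: Claremont wins 14–11.
Copeland scores (wins − losses):
  Kenton: 3 − 1 = 2
  Jasper: 2 − 2 = 0
  Elmhurst: 0 − 4 = -4
  Claremont: 4 − 0 = 4
  Harrow: 1 − 3 = -2
Claremont has the best Copeland score.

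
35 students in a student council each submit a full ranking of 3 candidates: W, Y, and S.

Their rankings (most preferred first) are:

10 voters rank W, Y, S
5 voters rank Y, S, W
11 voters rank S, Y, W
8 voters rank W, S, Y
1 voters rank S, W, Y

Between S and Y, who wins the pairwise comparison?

Ballots ranking S above Y: 11+8+1 = 20.
Ballots ranking Y above S: 10+5 = 15.
S wins the head-to-head, 20–15.

S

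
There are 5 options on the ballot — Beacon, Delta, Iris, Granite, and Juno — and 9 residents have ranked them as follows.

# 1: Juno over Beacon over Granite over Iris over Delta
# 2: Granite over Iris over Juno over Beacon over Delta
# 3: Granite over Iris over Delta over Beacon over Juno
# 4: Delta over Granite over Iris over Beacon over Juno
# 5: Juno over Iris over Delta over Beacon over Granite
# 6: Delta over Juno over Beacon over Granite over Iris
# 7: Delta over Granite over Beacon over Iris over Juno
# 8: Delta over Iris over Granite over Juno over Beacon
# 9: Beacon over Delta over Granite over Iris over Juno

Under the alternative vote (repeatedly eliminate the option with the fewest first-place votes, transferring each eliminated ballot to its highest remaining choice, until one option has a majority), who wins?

Round 1: Delta 4, Granite 2, Juno 2, Beacon 1, Iris 0. Iris has the fewest and is eliminated.
Round 2: Delta 4, Granite 2, Juno 2, Beacon 1. Beacon has the fewest and is eliminated.
Round 3: Delta 5, Granite 2, Juno 2. Delta has a majority.

Delta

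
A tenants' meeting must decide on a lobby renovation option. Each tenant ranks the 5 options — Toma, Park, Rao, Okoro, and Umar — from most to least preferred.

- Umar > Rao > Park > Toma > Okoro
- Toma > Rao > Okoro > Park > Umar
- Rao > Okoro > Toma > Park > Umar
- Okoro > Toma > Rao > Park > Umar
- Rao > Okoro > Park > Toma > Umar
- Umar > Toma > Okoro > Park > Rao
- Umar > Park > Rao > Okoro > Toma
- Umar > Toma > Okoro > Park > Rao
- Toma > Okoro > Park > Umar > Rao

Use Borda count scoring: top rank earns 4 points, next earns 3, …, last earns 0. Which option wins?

Toma

Borda scores:
  Toma: 1 + 4 + 2 + 3 + 1 + 3 + 0 + 3 + 4 = 21
  Park: 2 + 1 + 1 + 1 + 2 + 1 + 3 + 1 + 2 = 14
  Rao: 3 + 3 + 4 + 2 + 4 + 0 + 2 + 0 + 0 = 18
  Okoro: 0 + 2 + 3 + 4 + 3 + 2 + 1 + 2 + 3 = 20
  Umar: 4 + 0 + 0 + 0 + 0 + 4 + 4 + 4 + 1 = 17
Toma has the highest total.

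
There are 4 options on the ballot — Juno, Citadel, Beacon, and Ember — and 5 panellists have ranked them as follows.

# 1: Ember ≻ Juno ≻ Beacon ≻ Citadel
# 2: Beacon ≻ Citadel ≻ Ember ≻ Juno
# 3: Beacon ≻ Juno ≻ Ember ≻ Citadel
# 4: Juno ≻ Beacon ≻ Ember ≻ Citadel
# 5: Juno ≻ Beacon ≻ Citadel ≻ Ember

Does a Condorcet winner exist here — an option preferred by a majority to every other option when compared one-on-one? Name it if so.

Juno

Head-to-head results (5 voters total):
Juno vs Citadel: Juno wins 4–1.
Juno vs Beacon: Juno wins 3–2.
Juno vs Ember: Juno wins 3–2.
Citadel vs Beacon: Beacon wins 5–0.
Citadel vs Ember: Ember wins 3–2.
Beacon vs Ember: Beacon wins 4–1.
Juno beats each rival — Citadel (4–1), Beacon (3–2), Ember (3–2) — so Juno is the Condorcet winner.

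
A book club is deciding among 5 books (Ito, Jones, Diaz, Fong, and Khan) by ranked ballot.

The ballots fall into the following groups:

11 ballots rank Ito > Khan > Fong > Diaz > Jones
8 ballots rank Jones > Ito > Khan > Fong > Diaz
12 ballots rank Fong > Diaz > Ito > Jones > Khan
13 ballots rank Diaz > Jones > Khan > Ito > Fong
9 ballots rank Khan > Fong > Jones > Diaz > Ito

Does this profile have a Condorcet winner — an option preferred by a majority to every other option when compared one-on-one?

No

Head-to-head results (53 voters total):
Ito vs Jones: Jones wins 30–23.
Ito vs Diaz: Diaz wins 34–19.
Ito vs Fong: Ito wins 32–21.
Ito vs Khan: Ito wins 31–22.
Jones vs Diaz: Diaz wins 36–17.
Jones vs Fong: Fong wins 32–21.
Jones vs Khan: Jones wins 33–20.
Diaz vs Fong: Fong wins 40–13.
Diaz vs Khan: Khan wins 28–25.
Fong vs Khan: Khan wins 41–12.
No candidate beats all others: Ito beats Fong beats Jones beats Ito, a majority cycle.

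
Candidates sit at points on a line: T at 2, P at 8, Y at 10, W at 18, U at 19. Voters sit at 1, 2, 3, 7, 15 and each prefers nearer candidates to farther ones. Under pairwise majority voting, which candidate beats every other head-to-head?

With single-peaked preferences on a line, the Condorcet winner is the candidate closest to the median voter.
The median voter (position 3) is closest to T at 2.
Check: T vs W — voters closer to T: 4 of 5.

T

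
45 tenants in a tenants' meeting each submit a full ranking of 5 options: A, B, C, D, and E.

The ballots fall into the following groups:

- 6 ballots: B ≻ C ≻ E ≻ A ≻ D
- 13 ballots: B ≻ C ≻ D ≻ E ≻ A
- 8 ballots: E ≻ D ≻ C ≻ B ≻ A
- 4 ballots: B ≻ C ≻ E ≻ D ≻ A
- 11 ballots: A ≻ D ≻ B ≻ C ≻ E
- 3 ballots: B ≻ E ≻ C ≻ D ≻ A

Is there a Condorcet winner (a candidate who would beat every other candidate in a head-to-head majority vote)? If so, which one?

Head-to-head results (45 voters total):
A vs B: B wins 34–11.
A vs C: C wins 34–11.
A vs D: D wins 28–17.
A vs E: E wins 34–11.
B vs C: B wins 37–8.
B vs D: B wins 26–19.
B vs E: B wins 37–8.
C vs D: C wins 26–19.
C vs E: C wins 34–11.
D vs E: D wins 24–21.
B beats each rival — A (34–11), C (37–8), D (26–19), E (37–8) — so B is the Condorcet winner.

B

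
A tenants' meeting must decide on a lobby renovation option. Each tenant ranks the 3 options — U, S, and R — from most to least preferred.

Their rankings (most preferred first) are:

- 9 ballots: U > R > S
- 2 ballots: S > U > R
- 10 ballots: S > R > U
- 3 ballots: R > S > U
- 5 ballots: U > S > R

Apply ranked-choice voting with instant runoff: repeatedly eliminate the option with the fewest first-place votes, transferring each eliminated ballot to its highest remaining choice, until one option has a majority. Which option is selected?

Round 1: U 14, S 12, R 3. R has the fewest and is eliminated.
Round 2: S 15, U 14. S has a majority.

S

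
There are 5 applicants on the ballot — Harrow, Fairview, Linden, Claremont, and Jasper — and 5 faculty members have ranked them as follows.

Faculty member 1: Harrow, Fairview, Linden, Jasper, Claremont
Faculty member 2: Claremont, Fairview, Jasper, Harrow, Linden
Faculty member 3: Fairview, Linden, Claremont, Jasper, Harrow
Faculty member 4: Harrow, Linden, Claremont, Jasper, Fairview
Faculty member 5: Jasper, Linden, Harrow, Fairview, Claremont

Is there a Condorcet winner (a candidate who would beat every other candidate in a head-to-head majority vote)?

Head-to-head results (5 voters total):
Harrow vs Fairview: Harrow wins 3–2.
Harrow vs Linden: Harrow wins 3–2.
Harrow vs Claremont: Harrow wins 3–2.
Harrow vs Jasper: Jasper wins 3–2.
Fairview vs Linden: Fairview wins 3–2.
Fairview vs Claremont: Fairview wins 3–2.
Fairview vs Jasper: Fairview wins 3–2.
Linden vs Claremont: Linden wins 4–1.
Linden vs Jasper: Linden wins 3–2.
Claremont vs Jasper: Claremont wins 3–2.
No candidate beats all others: Harrow beats Fairview beats Jasper beats Harrow, a majority cycle.

No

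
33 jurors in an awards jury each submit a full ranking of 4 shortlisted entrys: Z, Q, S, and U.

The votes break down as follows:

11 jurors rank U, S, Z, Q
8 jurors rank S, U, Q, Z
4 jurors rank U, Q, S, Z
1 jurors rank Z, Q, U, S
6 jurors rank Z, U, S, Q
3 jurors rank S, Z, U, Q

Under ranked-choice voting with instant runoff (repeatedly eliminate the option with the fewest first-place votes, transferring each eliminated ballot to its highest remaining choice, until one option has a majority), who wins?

U

Round 1: U 15, S 11, Z 7, Q 0. Q has the fewest and is eliminated.
Round 2: U 15, S 11, Z 7. Z has the fewest and is eliminated.
Round 3: U 22, S 11. U has a majority.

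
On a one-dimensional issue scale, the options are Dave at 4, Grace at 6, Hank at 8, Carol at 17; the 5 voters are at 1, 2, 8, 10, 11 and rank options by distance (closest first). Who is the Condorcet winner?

Hank

With single-peaked preferences on a line, the Condorcet winner is the candidate closest to the median voter.
The median voter (position 8) is closest to Hank at 8.
Check: Hank vs Dave — voters closer to Hank: 3 of 5.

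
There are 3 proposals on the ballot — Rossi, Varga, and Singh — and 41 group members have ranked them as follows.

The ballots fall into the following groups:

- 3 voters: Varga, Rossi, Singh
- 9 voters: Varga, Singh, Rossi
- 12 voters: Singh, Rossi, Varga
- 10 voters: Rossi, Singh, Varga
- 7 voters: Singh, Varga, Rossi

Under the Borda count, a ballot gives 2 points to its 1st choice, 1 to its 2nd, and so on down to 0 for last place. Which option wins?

Borda scores:
  Rossi: 3·1 + 9·0 + 12·1 + 10·2 + 7·0 = 35
  Varga: 3·2 + 9·2 + 12·0 + 10·0 + 7·1 = 31
  Singh: 3·0 + 9·1 + 12·2 + 10·1 + 7·2 = 57
Singh has the highest total.

Singh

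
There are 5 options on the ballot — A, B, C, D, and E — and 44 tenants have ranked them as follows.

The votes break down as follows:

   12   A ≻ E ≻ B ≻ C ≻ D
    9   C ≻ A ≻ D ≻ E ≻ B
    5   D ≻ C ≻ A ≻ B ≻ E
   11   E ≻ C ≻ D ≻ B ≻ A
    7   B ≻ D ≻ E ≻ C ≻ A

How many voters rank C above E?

Ballots ranking C above E: 9+5 = 14.
Ballots ranking E above C: 12+11+7 = 30.
So 14 of 44 voters prefer C to E.

14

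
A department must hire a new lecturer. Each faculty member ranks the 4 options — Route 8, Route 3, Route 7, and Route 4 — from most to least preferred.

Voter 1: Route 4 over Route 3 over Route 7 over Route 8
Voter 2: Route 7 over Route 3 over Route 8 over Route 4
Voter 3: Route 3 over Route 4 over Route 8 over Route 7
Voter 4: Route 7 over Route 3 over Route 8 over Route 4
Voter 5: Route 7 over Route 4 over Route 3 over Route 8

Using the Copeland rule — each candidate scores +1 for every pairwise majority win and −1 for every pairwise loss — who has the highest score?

Route 7

Pairwise results:
  Route 8 vs Route 3: Route 3 wins 5–0.
  Route 8 vs Route 7: Route 7 wins 4–1.
  Route 8 vs Route 4: Route 4 wins 3–2.
  Route 3 vs Route 7: Route 7 wins 3–2.
  Route 3 vs Route 4: Route 3 wins 3–2.
  Route 7 vs Route 4: Route 7 wins 3–2.
Copeland scores (wins − losses):
  Route 8: 0 − 3 = -3
  Route 3: 2 − 1 = 1
  Route 7: 3 − 0 = 3
  Route 4: 1 − 2 = -1
Route 7 has the best Copeland score.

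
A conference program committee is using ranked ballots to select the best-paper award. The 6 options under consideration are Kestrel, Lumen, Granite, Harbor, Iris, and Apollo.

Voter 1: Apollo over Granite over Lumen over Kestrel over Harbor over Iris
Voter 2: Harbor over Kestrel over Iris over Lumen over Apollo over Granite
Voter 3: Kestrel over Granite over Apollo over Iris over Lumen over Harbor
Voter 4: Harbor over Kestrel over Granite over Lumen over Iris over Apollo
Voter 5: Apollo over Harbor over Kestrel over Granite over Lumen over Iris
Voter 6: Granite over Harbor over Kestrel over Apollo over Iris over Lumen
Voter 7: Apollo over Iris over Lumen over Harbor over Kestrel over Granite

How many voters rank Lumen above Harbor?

Ballots ranking Lumen above Harbor: 3.
Ballots ranking Harbor above Lumen: 4.
So 3 of 7 voters prefer Lumen to Harbor.

3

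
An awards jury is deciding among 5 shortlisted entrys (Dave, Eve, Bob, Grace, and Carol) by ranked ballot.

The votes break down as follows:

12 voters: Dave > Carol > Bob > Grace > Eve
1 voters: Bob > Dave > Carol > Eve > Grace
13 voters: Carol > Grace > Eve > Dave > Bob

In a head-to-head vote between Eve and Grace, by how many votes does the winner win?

Ballots ranking Eve above Grace: 1.
Ballots ranking Grace above Eve: 12+13 = 25.
Grace wins 25–1, a margin of 24.

24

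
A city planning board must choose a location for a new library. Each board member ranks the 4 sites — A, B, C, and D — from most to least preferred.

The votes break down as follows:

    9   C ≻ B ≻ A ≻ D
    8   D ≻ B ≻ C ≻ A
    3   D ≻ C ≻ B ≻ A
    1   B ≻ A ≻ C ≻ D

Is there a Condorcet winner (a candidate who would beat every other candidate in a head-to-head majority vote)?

Yes

Head-to-head results (21 voters total):
A vs B: B wins 21–0.
A vs C: C wins 20–1.
A vs D: D wins 11–10.
B vs C: C wins 12–9.
B vs D: D wins 11–10.
C vs D: D wins 11–10.
D beats each rival — A (11–10), B (11–10), C (11–10) — so D is the Condorcet winner.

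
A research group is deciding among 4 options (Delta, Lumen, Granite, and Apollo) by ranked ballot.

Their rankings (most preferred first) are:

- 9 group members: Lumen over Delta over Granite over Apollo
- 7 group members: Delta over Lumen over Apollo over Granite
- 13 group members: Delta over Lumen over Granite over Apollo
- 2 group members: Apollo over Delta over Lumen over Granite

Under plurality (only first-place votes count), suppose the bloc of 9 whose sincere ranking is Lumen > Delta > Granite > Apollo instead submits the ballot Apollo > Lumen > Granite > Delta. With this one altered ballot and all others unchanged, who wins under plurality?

Delta

First-place totals with the altered ballot: Delta 20, Lumen 0, Granite 0, Apollo 11.
The winner is unchanged: still Delta.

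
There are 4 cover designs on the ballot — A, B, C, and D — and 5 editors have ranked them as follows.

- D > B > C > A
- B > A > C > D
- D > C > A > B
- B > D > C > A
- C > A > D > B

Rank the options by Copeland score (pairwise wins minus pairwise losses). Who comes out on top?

D

Pairwise results:
  A vs B: B wins 3–2.
  A vs C: C wins 4–1.
  A vs D: D wins 3–2.
  B vs C: B wins 3–2.
  B vs D: D wins 3–2.
  C vs D: D wins 3–2.
Copeland scores (wins − losses):
  A: 0 − 3 = -3
  B: 2 − 1 = 1
  C: 1 − 2 = -1
  D: 3 − 0 = 3
D has the best Copeland score.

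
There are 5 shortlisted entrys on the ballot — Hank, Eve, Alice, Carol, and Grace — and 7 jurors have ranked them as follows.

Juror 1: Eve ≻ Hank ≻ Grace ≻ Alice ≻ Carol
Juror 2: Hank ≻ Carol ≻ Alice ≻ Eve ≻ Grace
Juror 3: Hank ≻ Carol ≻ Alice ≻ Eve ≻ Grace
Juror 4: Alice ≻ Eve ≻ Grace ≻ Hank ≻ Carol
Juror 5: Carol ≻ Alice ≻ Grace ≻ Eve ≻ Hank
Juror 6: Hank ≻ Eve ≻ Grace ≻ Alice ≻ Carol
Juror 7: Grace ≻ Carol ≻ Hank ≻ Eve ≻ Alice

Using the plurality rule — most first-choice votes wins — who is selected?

Hank

First-place vote totals:
  Hank: 3
  Eve: 1
  Alice: 1
  Carol: 1
  Grace: 1
Hank has the most first-place votes.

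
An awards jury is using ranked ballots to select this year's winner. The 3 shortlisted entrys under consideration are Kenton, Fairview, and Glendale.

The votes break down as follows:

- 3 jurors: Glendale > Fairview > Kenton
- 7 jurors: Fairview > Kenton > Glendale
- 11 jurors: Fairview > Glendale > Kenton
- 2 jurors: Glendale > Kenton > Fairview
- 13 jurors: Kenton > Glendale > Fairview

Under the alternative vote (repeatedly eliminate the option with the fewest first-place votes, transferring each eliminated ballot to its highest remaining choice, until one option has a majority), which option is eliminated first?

Glendale

Round 1: Fairview 18, Kenton 13, Glendale 5. Glendale has the fewest and is eliminated.
Round 2: Fairview 21, Kenton 15. Fairview has a majority.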